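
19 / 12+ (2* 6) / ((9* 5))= 1.85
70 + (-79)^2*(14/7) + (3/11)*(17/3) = 138089/11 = 12553.55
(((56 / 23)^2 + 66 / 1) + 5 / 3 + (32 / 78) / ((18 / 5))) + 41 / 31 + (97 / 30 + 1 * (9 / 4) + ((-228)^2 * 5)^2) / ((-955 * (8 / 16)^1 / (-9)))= 69996513698232389563 / 54970267950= 1273352237.65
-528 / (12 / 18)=-792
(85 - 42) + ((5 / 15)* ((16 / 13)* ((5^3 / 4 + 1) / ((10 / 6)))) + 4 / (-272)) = 225083 / 4420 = 50.92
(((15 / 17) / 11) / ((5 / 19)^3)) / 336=6859 / 523600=0.01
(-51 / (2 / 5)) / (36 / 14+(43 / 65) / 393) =-45597825 / 920222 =-49.55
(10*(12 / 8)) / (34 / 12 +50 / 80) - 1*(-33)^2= -90027 / 83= -1084.66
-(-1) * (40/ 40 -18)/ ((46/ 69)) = -51/ 2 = -25.50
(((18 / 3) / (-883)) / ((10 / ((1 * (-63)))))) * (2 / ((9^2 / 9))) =42 / 4415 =0.01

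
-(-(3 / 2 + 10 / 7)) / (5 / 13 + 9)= 533 / 1708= 0.31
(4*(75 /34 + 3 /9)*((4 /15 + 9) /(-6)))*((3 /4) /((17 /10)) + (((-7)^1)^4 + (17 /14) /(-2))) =-5877404971 /156060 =-37661.19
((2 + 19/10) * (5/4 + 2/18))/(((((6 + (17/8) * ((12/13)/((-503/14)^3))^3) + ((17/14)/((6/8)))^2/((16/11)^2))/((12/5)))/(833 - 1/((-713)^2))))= 17238282063562346638825362720130412305964544/11758637217694210244618582732464424401475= 1466.01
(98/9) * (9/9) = 98/9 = 10.89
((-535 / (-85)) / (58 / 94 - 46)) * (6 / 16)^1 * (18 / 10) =-5029 / 53720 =-0.09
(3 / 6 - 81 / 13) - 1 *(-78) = 1879 / 26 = 72.27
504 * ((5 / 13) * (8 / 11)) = 20160 / 143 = 140.98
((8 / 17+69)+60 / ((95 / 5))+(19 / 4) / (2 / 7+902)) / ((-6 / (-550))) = 162995562125 / 24480816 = 6658.09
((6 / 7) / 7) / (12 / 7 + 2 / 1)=3 / 91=0.03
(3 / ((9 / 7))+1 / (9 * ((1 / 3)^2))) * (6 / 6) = 10 / 3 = 3.33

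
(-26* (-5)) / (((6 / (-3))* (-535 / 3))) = 39 / 107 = 0.36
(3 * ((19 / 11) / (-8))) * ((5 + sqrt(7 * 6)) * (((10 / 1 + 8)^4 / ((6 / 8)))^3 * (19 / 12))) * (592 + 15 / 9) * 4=-73459192612891557888 * sqrt(42) / 11 - 367295963064457789440 / 11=-76669631118455104670.10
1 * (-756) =-756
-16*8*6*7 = -5376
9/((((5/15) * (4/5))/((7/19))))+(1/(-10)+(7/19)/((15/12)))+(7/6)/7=14587/1140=12.80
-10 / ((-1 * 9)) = 10 / 9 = 1.11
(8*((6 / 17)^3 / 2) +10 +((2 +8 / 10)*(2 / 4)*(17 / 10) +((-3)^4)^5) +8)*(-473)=-405138024562408181 / 245650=-1649249031395.92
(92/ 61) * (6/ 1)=552/ 61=9.05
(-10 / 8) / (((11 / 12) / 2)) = -30 / 11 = -2.73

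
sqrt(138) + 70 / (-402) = -35 / 201 + sqrt(138) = 11.57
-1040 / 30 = -104 / 3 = -34.67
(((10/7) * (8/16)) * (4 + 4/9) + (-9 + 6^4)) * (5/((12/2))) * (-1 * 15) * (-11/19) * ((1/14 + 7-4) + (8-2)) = 2838738925/33516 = 84698.02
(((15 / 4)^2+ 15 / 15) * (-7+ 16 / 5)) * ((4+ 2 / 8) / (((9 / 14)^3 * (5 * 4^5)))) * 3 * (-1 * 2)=26700149 / 24883200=1.07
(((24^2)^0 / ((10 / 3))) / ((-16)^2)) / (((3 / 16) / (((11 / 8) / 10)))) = 11 / 12800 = 0.00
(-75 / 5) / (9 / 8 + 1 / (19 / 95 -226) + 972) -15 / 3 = -8816321 / 1757845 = -5.02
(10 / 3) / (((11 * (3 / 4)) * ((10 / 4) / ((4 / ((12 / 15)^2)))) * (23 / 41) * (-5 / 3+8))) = 4100 / 14421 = 0.28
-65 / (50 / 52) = -338 / 5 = -67.60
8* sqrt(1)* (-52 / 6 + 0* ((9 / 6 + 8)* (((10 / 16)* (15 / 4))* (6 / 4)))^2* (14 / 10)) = -208 / 3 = -69.33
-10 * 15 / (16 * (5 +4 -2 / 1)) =-75 / 56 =-1.34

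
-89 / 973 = -0.09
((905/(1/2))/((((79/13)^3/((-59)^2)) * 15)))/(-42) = -1384244017/31061457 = -44.56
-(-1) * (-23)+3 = -20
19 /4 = 4.75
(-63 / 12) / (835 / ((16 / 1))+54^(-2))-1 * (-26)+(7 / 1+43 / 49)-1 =977645745 / 29827231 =32.78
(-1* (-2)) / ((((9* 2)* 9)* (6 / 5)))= 5 / 486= 0.01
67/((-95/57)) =-201/5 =-40.20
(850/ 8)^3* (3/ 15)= 15353125/ 64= 239892.58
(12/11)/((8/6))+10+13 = 262/11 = 23.82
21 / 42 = 1 / 2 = 0.50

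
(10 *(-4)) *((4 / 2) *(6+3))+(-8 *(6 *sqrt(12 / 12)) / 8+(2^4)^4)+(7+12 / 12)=64818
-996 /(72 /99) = -1369.50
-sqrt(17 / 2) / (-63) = sqrt(34) / 126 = 0.05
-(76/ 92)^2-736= -389705/ 529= -736.68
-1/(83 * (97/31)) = -31/8051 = -0.00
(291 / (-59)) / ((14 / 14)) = -291 / 59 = -4.93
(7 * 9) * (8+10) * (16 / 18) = 1008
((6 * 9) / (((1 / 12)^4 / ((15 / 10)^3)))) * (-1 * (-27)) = 102036672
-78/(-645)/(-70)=-13/7525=-0.00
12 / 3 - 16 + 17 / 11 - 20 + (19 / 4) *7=123 / 44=2.80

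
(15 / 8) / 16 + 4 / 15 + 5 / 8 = 1937 / 1920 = 1.01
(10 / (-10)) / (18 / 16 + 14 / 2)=-8 / 65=-0.12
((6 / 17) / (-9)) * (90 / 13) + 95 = 94.73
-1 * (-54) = 54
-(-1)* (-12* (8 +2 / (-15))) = -472 / 5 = -94.40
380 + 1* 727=1107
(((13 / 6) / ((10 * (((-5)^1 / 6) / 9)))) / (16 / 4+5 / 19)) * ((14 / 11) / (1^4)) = -1729 / 2475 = -0.70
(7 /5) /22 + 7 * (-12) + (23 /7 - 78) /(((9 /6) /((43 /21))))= -9019333 /48510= -185.93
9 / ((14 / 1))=9 / 14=0.64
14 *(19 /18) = 133 /9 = 14.78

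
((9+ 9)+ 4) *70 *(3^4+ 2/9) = 1125740/9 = 125082.22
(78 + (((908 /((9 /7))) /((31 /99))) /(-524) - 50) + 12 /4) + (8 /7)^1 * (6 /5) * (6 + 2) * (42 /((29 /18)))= 184137532 /588845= 312.71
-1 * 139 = -139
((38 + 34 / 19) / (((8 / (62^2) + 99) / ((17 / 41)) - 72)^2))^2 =40712973936473900362896 / 19891397227674650108740165081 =0.00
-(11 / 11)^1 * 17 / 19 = -17 / 19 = -0.89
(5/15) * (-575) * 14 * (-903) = 2423050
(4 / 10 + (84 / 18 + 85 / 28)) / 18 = 3403 / 7560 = 0.45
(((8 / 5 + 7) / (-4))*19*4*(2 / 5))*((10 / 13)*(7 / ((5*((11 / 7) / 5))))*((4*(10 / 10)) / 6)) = -149.31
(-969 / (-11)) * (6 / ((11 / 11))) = 5814 / 11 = 528.55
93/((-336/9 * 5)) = -0.50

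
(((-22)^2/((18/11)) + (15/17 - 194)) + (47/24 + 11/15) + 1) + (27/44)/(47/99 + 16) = 1061945653/9981720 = 106.39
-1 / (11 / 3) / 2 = -3 / 22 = -0.14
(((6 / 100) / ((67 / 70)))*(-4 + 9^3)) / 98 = 435 / 938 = 0.46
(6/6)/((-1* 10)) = -0.10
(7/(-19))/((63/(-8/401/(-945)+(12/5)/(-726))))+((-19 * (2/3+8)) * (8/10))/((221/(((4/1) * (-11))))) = 3495932070674/133292766915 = 26.23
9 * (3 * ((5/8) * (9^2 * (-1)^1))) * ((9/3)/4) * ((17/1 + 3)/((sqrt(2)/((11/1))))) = -1804275 * sqrt(2)/16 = -159476.89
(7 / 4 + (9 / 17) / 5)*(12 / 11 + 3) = 5679 / 748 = 7.59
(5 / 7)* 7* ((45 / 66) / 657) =25 / 4818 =0.01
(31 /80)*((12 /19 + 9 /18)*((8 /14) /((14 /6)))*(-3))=-11997 /37240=-0.32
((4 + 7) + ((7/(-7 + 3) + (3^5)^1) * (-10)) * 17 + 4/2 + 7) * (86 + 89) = -7173687.50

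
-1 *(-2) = 2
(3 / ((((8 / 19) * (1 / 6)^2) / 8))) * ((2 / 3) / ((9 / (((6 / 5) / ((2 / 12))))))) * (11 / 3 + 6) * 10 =105792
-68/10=-34/5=-6.80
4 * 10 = 40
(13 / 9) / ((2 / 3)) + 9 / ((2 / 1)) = 20 / 3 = 6.67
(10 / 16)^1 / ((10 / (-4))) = -1 / 4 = -0.25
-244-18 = -262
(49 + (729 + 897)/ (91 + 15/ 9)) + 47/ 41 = 385783/ 5699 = 67.69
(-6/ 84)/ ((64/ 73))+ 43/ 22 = 1.87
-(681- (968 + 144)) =431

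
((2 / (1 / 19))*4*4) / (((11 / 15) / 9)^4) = 201947580000 / 14641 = 13793291.44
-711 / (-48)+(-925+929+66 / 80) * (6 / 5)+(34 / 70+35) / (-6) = 41127 / 2800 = 14.69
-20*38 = -760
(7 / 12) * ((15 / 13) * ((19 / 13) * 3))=1995 / 676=2.95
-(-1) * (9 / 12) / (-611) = -3 / 2444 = -0.00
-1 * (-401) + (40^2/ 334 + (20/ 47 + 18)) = 3329671/ 7849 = 424.22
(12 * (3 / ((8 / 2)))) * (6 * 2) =108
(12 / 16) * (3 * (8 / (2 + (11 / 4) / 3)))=216 / 35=6.17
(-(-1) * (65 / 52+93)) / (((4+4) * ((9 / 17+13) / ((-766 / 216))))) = -2454647 / 794880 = -3.09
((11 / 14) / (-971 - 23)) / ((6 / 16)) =-22 / 10437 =-0.00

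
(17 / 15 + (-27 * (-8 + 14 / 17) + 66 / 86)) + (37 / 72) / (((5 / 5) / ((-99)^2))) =458976521 / 87720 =5232.29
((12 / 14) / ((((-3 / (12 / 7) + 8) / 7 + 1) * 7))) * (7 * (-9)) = -216 / 53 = -4.08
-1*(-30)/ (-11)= -30/ 11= -2.73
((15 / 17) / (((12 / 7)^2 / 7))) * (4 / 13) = 1715 / 2652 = 0.65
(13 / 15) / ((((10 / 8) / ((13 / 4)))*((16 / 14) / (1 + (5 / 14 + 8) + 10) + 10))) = 45799 / 204450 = 0.22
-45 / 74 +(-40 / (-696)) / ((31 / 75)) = -31205 / 66526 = -0.47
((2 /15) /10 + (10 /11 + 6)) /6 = 1.15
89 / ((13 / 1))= 6.85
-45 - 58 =-103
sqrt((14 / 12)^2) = 7 / 6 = 1.17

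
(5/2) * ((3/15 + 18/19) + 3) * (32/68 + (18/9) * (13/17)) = 394/19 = 20.74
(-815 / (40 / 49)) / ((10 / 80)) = -7987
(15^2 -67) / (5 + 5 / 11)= 869 / 30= 28.97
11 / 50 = 0.22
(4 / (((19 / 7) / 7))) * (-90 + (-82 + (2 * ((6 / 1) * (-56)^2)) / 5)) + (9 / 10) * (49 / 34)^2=75868.31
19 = 19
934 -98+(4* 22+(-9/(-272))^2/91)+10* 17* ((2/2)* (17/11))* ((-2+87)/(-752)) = 3112824581429/3480725248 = 894.30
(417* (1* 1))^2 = 173889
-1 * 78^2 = -6084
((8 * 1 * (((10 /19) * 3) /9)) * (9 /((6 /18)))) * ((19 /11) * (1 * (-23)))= -1505.45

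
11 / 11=1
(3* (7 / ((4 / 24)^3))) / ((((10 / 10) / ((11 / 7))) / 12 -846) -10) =-598752 / 112985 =-5.30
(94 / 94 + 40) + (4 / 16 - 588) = -2187 / 4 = -546.75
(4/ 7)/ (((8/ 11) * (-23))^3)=-0.00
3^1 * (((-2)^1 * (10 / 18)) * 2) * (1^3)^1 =-20 / 3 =-6.67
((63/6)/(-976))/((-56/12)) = 9/3904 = 0.00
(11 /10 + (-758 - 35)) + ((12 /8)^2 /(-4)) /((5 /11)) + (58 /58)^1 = -63371 /80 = -792.14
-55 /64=-0.86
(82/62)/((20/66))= 1353/310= 4.36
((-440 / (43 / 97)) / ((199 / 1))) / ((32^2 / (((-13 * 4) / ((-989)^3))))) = -69355 / 264886841652256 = -0.00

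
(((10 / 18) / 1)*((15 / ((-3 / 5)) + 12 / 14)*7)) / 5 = -169 / 9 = -18.78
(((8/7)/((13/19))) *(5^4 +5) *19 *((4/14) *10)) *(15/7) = 77976000/637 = 122411.30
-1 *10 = -10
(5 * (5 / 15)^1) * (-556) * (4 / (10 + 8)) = -5560 / 27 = -205.93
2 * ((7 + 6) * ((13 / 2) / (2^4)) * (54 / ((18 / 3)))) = 1521 / 16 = 95.06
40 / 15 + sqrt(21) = 8 / 3 + sqrt(21) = 7.25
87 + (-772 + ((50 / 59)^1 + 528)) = -9213 / 59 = -156.15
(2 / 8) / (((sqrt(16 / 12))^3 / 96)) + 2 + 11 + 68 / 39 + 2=9* sqrt(3) + 653 / 39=32.33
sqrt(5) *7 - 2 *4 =-8 + 7 *sqrt(5) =7.65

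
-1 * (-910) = 910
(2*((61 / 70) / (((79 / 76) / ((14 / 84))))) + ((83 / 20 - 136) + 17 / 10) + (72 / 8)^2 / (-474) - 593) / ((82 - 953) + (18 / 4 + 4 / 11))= 52779133 / 63224490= 0.83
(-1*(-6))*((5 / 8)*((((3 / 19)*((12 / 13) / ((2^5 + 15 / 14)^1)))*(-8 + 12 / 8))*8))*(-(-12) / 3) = -30240 / 8797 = -3.44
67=67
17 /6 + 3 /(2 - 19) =271 /102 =2.66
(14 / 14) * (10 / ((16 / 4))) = 2.50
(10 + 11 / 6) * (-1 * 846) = -10011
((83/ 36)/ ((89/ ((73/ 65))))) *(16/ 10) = 12118/ 260325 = 0.05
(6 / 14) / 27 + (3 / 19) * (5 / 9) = 0.10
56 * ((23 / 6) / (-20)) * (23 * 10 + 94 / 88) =-545629 / 220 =-2480.13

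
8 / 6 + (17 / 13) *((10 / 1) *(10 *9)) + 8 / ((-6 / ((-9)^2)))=41740 / 39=1070.26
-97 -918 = -1015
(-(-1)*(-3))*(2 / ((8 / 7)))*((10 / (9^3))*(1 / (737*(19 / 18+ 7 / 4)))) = -70 / 2009799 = -0.00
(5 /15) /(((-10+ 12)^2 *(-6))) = -1 /72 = -0.01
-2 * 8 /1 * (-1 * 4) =64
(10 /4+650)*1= 1305 /2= 652.50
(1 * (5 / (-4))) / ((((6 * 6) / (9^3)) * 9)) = -45 / 16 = -2.81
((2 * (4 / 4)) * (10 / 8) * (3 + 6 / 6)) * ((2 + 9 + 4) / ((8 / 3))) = 225 / 4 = 56.25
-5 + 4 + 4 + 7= 10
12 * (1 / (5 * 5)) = 12 / 25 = 0.48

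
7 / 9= 0.78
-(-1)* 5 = 5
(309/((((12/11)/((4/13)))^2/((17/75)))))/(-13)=-211871/494325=-0.43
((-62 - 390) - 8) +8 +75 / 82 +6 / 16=-147833 / 328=-450.71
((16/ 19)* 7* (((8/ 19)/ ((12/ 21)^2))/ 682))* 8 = 10976/ 123101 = 0.09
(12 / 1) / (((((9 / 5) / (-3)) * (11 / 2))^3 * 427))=-4000 / 5115033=-0.00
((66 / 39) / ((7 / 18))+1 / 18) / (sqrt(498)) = 7219 * sqrt(498) / 815724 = 0.20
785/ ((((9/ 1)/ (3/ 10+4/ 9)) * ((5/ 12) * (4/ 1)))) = 10519/ 270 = 38.96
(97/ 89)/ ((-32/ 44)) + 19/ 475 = -25963/ 17800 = -1.46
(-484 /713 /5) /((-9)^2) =-484 /288765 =-0.00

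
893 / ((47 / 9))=171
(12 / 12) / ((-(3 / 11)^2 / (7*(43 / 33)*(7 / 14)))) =-3311 / 54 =-61.31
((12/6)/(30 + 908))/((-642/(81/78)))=-9/2609516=-0.00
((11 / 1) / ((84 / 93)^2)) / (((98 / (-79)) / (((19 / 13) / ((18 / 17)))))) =-269740207 / 17978688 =-15.00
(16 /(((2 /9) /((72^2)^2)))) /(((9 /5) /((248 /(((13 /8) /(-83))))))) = -177014864609280 /13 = -13616528046867.69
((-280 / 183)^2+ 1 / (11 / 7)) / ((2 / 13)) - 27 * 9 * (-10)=1804580639 / 736758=2449.35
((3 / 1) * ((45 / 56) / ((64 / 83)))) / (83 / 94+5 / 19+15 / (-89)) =890539785 / 278464256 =3.20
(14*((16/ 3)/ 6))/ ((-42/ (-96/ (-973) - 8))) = 61504/ 26271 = 2.34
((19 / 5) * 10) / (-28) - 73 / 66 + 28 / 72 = -2875 / 1386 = -2.07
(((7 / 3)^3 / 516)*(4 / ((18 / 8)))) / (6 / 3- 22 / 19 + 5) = 0.01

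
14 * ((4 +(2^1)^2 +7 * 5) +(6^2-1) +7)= 1190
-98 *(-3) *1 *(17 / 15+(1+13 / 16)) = 34643 / 40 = 866.08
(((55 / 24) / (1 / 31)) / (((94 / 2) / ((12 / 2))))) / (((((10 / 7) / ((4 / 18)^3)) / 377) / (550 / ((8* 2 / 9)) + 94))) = 2903974073 / 274104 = 10594.42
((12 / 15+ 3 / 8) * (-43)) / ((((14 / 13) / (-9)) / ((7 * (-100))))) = -1182285 / 4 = -295571.25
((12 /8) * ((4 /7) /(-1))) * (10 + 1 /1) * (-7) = 66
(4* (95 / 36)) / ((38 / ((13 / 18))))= 65 / 324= 0.20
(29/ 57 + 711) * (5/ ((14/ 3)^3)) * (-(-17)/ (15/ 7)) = 517089/ 1862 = 277.71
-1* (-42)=42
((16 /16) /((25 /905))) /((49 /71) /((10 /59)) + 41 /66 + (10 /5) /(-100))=4240830 /547447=7.75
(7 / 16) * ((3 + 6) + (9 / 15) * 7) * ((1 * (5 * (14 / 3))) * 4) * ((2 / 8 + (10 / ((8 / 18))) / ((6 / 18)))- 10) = 124509 / 4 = 31127.25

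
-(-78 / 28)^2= -1521 / 196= -7.76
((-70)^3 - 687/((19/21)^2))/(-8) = 124125967/2888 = 42979.91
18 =18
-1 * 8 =-8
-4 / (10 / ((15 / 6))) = -1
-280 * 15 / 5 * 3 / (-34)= 1260 / 17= 74.12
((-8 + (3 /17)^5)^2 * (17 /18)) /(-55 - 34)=-129018089283769 /189977778148194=-0.68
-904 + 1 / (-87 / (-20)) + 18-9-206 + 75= -89242 / 87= -1025.77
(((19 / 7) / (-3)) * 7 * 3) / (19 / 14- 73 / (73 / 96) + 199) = -266 / 1461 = -0.18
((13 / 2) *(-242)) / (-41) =1573 / 41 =38.37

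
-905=-905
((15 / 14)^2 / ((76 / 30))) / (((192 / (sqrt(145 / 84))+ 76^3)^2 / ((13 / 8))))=43398506866674375 / 11357133284246748620036767744 - 6889910625 * sqrt(3045) / 149435964266404587105746944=0.00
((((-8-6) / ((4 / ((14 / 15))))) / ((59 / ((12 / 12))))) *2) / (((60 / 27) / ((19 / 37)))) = -2793 / 109150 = -0.03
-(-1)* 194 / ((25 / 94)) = 18236 / 25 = 729.44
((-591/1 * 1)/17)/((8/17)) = -591/8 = -73.88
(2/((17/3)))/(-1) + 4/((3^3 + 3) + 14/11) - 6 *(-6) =52303/1462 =35.77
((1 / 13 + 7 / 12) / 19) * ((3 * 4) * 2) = 0.83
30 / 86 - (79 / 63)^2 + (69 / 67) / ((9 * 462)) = -307750165 / 251563158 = -1.22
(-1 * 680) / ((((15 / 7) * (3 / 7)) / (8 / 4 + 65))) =-49609.78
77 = 77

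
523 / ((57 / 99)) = 17259 / 19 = 908.37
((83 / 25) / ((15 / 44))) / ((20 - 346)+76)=-0.04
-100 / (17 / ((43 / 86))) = -50 / 17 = -2.94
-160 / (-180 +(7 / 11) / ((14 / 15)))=704 / 789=0.89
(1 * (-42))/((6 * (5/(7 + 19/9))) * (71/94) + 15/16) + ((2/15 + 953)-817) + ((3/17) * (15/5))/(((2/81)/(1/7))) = 3189700637/25129230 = 126.93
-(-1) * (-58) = -58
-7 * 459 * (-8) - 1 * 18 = 25686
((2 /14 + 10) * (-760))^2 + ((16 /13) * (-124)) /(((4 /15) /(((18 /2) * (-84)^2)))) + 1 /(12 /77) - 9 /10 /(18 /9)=441025390823 /19110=23078251.74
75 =75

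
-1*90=-90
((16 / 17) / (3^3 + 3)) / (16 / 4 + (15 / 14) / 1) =112 / 18105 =0.01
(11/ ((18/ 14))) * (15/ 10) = 77/ 6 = 12.83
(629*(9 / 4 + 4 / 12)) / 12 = 19499 / 144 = 135.41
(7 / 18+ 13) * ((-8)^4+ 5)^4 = 7574144917245849 / 2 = 3787072458622924.50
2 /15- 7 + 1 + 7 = 17 /15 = 1.13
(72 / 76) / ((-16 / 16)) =-0.95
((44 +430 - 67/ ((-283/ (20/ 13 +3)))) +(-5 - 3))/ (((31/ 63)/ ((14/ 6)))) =252599949/ 114049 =2214.84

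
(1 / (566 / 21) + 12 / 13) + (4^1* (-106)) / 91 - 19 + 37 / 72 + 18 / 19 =-748213565 / 35230104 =-21.24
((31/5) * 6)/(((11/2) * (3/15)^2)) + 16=2036/11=185.09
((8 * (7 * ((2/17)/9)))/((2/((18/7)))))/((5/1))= 16/85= 0.19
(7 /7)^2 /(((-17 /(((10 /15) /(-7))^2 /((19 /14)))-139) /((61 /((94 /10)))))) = -2440 /1008667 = -0.00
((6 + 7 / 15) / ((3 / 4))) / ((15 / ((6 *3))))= 776 / 75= 10.35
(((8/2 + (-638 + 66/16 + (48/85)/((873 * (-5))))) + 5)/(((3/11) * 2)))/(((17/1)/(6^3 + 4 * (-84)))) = 6800765983/840990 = 8086.62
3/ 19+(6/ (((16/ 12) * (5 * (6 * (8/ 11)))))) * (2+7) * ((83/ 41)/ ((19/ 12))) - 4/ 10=66409/ 31160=2.13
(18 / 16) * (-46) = -207 / 4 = -51.75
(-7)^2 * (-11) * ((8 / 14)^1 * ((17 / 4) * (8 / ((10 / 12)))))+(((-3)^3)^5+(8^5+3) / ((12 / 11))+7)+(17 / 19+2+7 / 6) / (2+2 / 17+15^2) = -63080346111151 / 4401540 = -14331426.30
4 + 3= 7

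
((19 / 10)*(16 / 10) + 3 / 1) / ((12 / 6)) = 151 / 50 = 3.02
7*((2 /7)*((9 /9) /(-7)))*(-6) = 12 /7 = 1.71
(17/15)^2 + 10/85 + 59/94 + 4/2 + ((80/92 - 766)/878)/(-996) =2429026439569/602642474100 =4.03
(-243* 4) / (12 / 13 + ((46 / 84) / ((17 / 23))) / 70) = -631547280 / 606637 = -1041.06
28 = 28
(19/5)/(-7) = -19/35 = -0.54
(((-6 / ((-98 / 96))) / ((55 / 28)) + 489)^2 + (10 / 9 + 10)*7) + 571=323774684776 / 1334025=242705.11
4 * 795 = 3180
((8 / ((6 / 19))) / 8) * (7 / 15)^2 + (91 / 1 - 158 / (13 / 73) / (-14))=19049521 / 122850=155.06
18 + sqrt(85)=27.22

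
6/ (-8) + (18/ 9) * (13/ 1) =101/ 4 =25.25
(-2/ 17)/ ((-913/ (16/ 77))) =32/ 1195117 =0.00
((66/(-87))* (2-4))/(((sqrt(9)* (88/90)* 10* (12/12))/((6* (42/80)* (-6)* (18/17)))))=-5103/4930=-1.04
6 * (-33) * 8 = -1584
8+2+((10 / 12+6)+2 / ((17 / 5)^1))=1777 / 102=17.42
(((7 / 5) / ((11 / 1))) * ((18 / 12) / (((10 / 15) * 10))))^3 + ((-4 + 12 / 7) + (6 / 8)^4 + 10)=8.03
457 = 457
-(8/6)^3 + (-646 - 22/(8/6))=-35903/54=-664.87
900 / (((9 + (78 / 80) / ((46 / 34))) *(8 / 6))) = 207000 / 2981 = 69.44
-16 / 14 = -8 / 7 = -1.14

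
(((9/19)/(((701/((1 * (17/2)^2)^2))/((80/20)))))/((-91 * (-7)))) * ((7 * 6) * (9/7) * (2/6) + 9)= 20295603/33936812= 0.60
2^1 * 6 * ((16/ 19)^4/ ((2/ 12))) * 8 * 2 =75497472/ 130321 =579.32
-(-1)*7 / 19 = 7 / 19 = 0.37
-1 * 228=-228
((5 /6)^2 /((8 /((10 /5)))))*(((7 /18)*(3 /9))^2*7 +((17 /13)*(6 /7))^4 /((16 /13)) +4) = 2076605377375 /2214992340288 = 0.94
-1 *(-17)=17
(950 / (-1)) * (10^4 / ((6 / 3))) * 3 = -14250000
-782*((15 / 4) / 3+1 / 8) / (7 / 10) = -21505 / 14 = -1536.07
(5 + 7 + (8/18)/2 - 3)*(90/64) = 415/32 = 12.97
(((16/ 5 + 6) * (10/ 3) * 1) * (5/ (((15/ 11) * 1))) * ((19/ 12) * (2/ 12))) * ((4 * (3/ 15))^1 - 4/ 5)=0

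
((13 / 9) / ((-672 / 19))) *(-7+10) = -247 / 2016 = -0.12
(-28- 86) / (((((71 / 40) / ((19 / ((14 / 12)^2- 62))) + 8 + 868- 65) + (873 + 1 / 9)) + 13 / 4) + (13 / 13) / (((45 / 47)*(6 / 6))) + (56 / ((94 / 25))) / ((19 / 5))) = -146594880 / 2168909801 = -0.07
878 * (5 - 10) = -4390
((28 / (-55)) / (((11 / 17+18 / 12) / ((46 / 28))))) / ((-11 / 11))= 1564 / 4015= 0.39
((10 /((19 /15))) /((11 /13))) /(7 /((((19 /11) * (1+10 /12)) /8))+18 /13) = 845 /1727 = 0.49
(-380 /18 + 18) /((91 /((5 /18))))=-10 /1053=-0.01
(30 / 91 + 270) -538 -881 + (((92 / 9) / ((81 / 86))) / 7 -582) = -16386869 / 9477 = -1729.12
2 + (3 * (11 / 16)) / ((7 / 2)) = 145 / 56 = 2.59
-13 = -13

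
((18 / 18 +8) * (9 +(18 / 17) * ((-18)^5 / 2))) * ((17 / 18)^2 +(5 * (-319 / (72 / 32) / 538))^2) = -116427951898679 / 4920548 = -23661582.39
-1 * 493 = -493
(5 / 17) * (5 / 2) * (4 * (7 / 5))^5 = 8605184 / 2125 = 4049.50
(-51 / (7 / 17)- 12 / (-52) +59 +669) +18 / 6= 55271 / 91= 607.37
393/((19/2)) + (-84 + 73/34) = -40.48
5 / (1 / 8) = 40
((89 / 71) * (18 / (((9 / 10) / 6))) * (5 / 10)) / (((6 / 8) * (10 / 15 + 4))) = 10680 / 497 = 21.49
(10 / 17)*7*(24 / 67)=1680 / 1139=1.47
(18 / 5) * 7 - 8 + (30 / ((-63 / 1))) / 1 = 16.72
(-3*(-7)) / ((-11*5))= -21 / 55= -0.38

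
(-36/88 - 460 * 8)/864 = -80969/19008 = -4.26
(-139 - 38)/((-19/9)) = 1593/19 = 83.84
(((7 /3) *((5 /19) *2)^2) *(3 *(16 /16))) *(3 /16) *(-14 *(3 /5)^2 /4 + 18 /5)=2457 /2888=0.85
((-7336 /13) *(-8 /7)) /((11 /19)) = 159296 /143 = 1113.96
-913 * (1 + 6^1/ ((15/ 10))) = -4565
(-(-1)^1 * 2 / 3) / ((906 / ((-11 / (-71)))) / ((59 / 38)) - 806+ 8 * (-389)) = -649 / 147591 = -0.00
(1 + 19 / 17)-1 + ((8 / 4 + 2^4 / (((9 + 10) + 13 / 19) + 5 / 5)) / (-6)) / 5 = 20548 / 20043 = 1.03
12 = 12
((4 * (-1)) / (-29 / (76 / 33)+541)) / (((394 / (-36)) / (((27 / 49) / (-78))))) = -24624 / 5039512751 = -0.00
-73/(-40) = 73/40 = 1.82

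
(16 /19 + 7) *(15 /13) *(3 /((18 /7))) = 5215 /494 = 10.56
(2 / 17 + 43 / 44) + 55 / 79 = 1.79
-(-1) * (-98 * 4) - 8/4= -394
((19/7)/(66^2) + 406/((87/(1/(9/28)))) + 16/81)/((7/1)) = 4038667/1920996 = 2.10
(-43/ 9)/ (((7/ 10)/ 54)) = -2580/ 7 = -368.57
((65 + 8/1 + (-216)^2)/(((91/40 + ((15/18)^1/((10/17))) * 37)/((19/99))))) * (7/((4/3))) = 62149570/72193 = 860.88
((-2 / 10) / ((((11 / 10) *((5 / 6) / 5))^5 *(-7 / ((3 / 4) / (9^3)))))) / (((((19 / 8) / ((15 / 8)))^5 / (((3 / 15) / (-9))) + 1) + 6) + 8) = -1350000000 / 1253042649859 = -0.00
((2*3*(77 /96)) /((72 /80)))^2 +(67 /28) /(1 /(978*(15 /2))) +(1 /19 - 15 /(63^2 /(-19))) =84847989811 /4826304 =17580.32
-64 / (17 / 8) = -512 / 17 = -30.12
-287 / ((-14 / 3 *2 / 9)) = 1107 / 4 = 276.75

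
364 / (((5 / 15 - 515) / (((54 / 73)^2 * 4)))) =-1592136 / 1028497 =-1.55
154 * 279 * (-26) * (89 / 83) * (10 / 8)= -124279155 / 83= -1497339.22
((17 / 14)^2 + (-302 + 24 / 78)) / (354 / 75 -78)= 4.10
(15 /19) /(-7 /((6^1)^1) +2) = 18 /19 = 0.95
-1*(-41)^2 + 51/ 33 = -1679.45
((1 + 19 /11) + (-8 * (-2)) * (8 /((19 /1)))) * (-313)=-619114 /209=-2962.27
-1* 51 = -51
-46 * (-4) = 184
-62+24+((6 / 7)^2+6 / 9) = -5380 / 147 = -36.60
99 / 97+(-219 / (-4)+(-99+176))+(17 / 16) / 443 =91286229 / 687536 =132.77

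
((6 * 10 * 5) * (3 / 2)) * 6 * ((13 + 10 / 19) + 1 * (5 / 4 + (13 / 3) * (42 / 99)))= 9375675 / 209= 44859.69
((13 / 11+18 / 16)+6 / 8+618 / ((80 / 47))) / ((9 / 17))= 691.58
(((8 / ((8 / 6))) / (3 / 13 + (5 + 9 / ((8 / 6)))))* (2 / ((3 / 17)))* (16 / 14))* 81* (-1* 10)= -22913280 / 4361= -5254.13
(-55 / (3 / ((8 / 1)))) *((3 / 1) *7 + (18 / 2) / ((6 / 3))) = -3740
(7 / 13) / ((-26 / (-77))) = 539 / 338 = 1.59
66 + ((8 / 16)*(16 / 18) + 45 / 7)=4591 / 63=72.87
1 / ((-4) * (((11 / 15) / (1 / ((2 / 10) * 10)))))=-15 / 88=-0.17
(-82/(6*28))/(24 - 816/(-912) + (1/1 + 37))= -0.01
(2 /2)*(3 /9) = 1 /3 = 0.33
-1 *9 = -9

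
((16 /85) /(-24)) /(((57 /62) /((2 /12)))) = -62 /43605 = -0.00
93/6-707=-1383/2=-691.50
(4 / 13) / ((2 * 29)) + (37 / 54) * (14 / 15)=98453 / 152685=0.64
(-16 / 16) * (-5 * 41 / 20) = 41 / 4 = 10.25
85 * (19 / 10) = 323 / 2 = 161.50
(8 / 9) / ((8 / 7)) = 7 / 9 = 0.78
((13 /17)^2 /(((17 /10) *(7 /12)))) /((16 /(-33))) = -83655 /68782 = -1.22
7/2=3.50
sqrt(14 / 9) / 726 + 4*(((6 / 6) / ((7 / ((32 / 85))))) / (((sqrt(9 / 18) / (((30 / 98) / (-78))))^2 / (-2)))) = -640 / 48286511 + sqrt(14) / 2178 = 0.00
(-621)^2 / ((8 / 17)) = 6555897 / 8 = 819487.12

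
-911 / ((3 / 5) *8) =-4555 / 24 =-189.79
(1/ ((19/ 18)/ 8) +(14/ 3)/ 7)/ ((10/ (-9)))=-141/ 19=-7.42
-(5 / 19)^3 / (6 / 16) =-1000 / 20577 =-0.05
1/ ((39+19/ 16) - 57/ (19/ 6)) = 16/ 355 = 0.05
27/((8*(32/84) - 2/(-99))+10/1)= 18711/9056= 2.07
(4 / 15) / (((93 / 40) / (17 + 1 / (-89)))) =5376 / 2759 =1.95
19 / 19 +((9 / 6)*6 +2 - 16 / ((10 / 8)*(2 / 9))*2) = -516 / 5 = -103.20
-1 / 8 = -0.12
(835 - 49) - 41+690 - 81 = 1354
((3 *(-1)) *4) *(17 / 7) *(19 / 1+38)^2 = -662796 / 7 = -94685.14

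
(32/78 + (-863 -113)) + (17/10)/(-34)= -760999/780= -975.64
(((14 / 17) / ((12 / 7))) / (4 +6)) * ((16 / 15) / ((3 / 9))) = 196 / 1275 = 0.15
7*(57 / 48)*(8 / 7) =19 / 2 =9.50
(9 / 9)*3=3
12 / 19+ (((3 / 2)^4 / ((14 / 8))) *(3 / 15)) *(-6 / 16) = 8823 / 21280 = 0.41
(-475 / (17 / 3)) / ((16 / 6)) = -4275 / 136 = -31.43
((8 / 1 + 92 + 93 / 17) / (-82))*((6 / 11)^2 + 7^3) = -6770857 / 15334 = -441.56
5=5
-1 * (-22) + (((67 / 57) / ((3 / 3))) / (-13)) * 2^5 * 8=-850 / 741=-1.15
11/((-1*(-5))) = 11/5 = 2.20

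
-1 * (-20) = 20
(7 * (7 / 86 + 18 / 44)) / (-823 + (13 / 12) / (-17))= -331296 / 79419065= -0.00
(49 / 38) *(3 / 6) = 49 / 76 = 0.64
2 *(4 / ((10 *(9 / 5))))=4 / 9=0.44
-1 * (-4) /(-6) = -2 /3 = -0.67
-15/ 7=-2.14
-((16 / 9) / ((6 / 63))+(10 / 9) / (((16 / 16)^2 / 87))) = -346 / 3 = -115.33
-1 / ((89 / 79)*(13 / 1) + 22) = -79 / 2895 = -0.03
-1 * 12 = -12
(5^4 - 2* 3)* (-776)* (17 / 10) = -4082924 / 5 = -816584.80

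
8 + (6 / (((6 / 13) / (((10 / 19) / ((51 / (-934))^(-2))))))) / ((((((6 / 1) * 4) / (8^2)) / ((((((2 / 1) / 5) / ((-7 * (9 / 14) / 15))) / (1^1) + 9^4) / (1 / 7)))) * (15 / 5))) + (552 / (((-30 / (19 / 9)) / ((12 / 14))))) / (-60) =5489981313034 / 6526313325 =841.21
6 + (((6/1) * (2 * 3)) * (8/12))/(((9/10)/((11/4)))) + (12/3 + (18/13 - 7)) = 3031/39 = 77.72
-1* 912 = -912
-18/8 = -9/4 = -2.25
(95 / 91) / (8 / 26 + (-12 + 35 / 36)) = -3420 / 35119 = -0.10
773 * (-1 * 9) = -6957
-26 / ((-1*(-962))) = -1 / 37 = -0.03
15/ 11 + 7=92/ 11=8.36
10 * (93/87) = 310/29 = 10.69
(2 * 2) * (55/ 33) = 20/ 3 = 6.67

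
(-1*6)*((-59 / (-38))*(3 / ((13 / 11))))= -5841 / 247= -23.65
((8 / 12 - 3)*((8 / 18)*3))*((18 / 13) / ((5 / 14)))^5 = -3161682284544 / 1160290625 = -2724.91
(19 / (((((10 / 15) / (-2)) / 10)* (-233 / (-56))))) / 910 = -456 / 3029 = -0.15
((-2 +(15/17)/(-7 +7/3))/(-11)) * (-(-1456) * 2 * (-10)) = -1083680/187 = -5795.08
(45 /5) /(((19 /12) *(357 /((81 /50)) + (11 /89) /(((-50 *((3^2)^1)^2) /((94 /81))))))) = 0.03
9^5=59049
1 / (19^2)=1 / 361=0.00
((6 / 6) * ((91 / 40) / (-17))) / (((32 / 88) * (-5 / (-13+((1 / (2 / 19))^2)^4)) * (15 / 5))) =5666847757571 / 3481600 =1627656.18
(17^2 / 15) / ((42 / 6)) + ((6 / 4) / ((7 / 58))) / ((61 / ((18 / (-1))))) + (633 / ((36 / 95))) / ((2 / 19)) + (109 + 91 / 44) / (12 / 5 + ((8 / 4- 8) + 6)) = 5979965513 / 375760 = 15914.32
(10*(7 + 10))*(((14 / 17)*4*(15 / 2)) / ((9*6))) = 700 / 9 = 77.78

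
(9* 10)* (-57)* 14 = -71820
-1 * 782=-782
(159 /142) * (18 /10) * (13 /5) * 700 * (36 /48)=390663 /142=2751.15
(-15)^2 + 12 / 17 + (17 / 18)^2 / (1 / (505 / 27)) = 242.39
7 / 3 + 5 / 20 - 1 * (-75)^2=-67469 / 12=-5622.42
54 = 54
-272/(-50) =136/25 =5.44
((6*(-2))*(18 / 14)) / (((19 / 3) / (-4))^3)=186624 / 48013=3.89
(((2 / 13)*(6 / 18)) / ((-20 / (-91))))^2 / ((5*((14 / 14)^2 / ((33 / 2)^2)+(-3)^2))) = 5929 / 4902500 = 0.00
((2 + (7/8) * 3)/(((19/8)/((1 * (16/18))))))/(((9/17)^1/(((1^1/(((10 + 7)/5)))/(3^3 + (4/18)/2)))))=370/10431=0.04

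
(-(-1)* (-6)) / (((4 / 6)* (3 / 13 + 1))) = -117 / 16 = -7.31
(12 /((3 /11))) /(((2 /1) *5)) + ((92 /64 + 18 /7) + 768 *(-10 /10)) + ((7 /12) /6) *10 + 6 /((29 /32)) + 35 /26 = -1426298863 /1900080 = -750.65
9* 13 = 117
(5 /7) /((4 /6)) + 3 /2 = 2.57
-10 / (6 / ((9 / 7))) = -15 / 7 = -2.14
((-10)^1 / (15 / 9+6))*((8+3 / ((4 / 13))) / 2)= -1065 / 92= -11.58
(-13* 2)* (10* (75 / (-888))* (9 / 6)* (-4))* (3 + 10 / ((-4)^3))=-374.68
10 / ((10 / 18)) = 18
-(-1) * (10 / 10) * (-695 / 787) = -695 / 787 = -0.88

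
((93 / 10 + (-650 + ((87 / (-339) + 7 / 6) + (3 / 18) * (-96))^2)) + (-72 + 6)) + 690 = 484983191 / 2298420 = 211.01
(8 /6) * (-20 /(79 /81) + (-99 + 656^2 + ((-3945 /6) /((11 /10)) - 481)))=1491682876 /2607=572183.69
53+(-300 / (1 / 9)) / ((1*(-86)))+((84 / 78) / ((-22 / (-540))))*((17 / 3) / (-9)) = 67.75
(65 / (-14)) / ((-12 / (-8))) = -65 / 21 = -3.10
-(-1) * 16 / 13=16 / 13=1.23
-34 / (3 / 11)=-374 / 3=-124.67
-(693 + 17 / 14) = -9719 / 14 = -694.21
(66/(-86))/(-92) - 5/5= -0.99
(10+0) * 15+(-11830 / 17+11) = -9093 / 17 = -534.88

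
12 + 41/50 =641/50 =12.82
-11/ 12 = -0.92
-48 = -48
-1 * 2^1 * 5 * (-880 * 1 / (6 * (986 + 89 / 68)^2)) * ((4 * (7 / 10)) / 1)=8138240 / 1931732901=0.00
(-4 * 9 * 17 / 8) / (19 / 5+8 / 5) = -85 / 6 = -14.17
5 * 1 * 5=25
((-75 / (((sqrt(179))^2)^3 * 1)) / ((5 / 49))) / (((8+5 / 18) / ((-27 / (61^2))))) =357210 / 3179838266431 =0.00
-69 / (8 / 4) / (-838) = 69 / 1676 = 0.04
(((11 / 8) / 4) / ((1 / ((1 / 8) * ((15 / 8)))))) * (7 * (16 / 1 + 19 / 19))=19635 / 2048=9.59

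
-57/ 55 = -1.04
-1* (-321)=321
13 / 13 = 1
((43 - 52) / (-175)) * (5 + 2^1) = 9 / 25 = 0.36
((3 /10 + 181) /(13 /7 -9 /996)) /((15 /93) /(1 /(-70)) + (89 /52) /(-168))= -570529692096 /65721209525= -8.68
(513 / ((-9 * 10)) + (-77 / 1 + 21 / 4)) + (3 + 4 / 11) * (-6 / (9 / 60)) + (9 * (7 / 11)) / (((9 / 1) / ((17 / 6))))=-138727 / 660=-210.19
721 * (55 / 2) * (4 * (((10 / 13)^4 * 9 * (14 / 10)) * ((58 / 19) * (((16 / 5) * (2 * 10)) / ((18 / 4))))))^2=3427046040535040000000 / 294478790281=11637666798.57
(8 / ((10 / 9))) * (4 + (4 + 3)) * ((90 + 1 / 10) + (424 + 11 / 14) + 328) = 11682396 / 175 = 66756.55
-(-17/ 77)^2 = -289/ 5929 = -0.05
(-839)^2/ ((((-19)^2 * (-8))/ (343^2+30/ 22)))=-455491088917/ 15884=-28676094.74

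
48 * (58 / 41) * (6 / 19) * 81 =1353024 / 779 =1736.87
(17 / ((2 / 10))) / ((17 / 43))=215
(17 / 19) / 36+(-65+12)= -36235 / 684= -52.98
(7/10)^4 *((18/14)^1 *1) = 3087/10000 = 0.31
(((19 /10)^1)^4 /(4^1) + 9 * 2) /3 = 850321 /120000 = 7.09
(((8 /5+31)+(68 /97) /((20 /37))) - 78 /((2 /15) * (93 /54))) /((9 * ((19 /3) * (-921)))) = 306494 /52619493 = 0.01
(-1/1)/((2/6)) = -3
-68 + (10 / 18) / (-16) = -9797 / 144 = -68.03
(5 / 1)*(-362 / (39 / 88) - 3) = -159865 / 39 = -4099.10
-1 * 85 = -85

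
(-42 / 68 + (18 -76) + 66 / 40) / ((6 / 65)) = -617.15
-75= -75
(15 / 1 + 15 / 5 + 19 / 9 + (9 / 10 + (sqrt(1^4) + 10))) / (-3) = -10.67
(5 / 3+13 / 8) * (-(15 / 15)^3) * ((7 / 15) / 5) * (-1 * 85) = 9401 / 360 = 26.11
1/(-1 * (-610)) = 1/610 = 0.00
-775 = -775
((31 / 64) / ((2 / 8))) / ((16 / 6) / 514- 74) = -23901 / 912800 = -0.03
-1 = -1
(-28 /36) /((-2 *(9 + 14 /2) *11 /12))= 7 /264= 0.03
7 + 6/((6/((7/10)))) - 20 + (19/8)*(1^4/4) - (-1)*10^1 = -273/160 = -1.71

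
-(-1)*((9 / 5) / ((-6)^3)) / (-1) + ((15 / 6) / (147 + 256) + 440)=21279103 / 48360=440.01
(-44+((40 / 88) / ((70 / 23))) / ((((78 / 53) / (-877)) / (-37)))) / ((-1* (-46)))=39026803 / 552552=70.63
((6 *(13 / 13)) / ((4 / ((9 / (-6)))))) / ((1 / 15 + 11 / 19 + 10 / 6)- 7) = 2565 / 5344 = 0.48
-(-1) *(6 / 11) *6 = 36 / 11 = 3.27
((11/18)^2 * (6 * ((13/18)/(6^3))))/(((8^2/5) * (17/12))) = 7865/19035648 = 0.00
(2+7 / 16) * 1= 39 / 16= 2.44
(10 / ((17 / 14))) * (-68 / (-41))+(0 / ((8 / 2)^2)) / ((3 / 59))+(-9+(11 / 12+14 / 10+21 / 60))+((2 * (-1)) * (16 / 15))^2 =109559 / 9225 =11.88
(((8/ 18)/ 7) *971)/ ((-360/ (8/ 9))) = -3884/ 25515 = -0.15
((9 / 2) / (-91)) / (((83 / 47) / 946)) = -200079 / 7553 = -26.49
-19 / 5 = -3.80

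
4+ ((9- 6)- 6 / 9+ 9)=46 / 3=15.33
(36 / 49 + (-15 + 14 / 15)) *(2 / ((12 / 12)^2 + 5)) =-9799 / 2205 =-4.44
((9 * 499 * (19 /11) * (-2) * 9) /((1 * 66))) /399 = -4491 /847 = -5.30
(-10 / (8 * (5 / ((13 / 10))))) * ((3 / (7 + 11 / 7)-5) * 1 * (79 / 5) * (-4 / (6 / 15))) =-238.78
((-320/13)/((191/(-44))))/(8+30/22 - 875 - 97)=-154880/26292487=-0.01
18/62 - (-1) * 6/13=303/403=0.75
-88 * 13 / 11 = -104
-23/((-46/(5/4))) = 5/8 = 0.62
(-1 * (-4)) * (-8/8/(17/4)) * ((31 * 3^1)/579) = -496/3281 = -0.15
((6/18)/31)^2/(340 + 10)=0.00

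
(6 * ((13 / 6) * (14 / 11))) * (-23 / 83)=-4186 / 913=-4.58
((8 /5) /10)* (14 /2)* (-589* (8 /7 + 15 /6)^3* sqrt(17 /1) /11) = -78131439* sqrt(17) /26950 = -11953.40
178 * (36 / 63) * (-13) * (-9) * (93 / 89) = 87048 / 7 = 12435.43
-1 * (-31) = 31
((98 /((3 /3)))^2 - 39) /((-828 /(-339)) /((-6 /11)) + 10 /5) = -216169 /56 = -3860.16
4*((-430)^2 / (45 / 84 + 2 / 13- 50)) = -269214400 / 17949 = -14998.85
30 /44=15 /22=0.68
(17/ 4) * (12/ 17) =3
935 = 935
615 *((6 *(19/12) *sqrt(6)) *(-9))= -105165 *sqrt(6)/2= -128800.29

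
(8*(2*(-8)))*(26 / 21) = -3328 / 21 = -158.48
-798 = -798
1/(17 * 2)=1/34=0.03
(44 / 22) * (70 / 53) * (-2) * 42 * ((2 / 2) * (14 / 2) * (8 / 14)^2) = -26880 / 53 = -507.17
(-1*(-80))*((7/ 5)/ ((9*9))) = 112/ 81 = 1.38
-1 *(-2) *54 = 108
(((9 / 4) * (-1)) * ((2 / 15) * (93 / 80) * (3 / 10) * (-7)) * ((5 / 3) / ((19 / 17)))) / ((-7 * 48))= -1581 / 486400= -0.00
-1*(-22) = 22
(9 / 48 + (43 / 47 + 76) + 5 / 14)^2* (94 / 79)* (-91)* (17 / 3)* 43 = -1579946124933527 / 9980544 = -158302606.04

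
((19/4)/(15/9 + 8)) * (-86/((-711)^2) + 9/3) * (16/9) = 115252252/43980327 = 2.62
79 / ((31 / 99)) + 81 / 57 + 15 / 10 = 300639 / 1178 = 255.21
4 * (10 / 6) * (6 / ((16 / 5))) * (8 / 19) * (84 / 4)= 2100 / 19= 110.53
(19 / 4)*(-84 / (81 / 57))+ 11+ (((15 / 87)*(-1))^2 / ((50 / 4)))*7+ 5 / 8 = -16296731 / 60552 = -269.14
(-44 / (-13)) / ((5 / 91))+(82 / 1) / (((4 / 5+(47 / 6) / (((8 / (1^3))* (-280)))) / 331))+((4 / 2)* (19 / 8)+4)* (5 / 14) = 2923850889 / 85640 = 34141.18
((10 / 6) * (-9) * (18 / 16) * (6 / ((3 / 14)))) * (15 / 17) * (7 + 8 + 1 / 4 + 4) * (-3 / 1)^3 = 29469825 / 136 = 216689.89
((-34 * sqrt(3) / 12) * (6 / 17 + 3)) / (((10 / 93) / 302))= -266817 * sqrt(3) / 10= -46214.06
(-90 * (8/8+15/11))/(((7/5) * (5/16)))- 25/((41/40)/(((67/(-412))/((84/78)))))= -156911495/325171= -482.55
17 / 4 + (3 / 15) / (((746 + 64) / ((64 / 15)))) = 516503 / 121500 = 4.25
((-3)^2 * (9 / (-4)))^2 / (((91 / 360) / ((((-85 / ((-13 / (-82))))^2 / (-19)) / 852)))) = -1195272318375 / 41492542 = -28806.92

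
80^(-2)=1 / 6400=0.00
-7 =-7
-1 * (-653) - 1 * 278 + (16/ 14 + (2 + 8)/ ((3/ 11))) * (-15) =-1345/ 7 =-192.14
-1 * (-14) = 14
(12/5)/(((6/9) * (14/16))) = 4.11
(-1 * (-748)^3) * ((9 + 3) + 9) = 8788688832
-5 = -5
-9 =-9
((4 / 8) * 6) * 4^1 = 12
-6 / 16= -3 / 8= -0.38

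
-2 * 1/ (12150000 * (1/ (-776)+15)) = -97/ 8838365625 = -0.00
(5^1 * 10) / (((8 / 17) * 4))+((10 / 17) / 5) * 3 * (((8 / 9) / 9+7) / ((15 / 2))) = 592585 / 22032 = 26.90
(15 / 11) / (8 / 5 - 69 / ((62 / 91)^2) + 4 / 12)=-864900 / 93052949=-0.01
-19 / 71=-0.27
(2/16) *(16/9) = 2/9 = 0.22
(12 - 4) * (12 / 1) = 96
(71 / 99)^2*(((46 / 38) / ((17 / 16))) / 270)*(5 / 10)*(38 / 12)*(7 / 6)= 811601 / 202439655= 0.00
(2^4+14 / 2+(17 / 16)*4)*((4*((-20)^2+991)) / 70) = 151619 / 70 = 2165.99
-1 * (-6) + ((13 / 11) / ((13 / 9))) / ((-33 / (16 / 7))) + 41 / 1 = 39761 / 847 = 46.94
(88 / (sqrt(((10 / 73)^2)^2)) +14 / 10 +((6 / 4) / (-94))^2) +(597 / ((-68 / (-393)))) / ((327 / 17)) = 4870.29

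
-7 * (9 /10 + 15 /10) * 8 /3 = -224 /5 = -44.80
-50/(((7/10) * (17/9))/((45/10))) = -170.17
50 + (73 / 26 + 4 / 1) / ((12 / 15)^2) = 25225 / 416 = 60.64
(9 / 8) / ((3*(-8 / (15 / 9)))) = -5 / 64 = -0.08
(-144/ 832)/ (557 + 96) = -9/ 33956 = -0.00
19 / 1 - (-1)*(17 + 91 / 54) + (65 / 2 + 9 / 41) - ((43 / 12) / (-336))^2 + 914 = 656143046623 / 666537984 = 984.40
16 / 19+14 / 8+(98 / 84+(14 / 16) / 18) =10417 / 2736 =3.81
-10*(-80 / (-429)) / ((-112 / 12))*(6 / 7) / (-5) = -240 / 7007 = -0.03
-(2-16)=14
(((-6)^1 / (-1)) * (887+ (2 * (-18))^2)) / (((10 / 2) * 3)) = 4366 / 5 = 873.20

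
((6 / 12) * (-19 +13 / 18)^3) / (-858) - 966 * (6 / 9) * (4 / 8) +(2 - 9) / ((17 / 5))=-54527093495 / 170131104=-320.50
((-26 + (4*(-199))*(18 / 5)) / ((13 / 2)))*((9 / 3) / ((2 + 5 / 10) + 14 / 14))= -381.31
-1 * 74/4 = -37/2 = -18.50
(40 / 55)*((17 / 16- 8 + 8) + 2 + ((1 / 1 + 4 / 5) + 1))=469 / 110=4.26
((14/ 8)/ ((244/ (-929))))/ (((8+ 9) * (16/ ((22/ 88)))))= -6503/ 1061888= -0.01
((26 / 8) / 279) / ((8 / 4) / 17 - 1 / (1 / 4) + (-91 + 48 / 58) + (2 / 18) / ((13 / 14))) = -83317 / 671865604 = -0.00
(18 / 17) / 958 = 9 / 8143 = 0.00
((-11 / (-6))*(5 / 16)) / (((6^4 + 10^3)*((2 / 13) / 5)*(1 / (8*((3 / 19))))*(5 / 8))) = 715 / 43624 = 0.02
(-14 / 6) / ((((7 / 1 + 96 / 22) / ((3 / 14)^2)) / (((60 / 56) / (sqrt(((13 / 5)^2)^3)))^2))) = -928125 / 26489527792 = -0.00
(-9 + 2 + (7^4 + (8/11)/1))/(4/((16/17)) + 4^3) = 105368/3003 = 35.09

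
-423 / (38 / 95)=-2115 / 2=-1057.50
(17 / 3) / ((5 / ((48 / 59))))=272 / 295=0.92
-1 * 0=0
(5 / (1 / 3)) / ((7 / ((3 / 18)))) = 5 / 14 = 0.36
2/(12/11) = 11/6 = 1.83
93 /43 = 2.16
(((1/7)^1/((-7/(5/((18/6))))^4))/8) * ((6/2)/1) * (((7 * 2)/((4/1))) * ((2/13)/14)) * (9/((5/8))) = 125/1310946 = 0.00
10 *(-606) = -6060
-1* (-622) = 622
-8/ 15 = -0.53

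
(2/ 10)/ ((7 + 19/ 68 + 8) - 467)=-68/ 153585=-0.00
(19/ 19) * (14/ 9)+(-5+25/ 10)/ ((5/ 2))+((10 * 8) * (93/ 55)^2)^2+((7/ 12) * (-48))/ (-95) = 3274725699011/ 62590275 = 52320.04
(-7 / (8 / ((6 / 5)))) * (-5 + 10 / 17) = 315 / 68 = 4.63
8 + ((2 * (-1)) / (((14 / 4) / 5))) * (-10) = 256 / 7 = 36.57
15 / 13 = 1.15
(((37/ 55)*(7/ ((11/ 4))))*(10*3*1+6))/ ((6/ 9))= 55944/ 605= 92.47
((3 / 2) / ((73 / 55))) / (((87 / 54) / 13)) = 19305 / 2117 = 9.12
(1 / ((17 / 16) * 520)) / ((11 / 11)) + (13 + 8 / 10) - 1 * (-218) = 256141 / 1105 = 231.80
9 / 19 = 0.47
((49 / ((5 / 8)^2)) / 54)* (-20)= -6272 / 135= -46.46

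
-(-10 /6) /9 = 5 /27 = 0.19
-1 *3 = -3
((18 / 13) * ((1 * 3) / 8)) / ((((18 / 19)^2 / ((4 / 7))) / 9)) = 1083 / 364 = 2.98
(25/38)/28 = 25/1064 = 0.02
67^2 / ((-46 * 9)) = -4489 / 414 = -10.84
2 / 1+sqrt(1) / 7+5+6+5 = 18.14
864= 864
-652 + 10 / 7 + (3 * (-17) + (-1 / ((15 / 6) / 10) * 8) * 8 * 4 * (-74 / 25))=407657 / 175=2329.47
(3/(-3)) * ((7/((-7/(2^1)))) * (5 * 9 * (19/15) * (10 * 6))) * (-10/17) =-4023.53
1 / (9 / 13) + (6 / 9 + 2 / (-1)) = 1 / 9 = 0.11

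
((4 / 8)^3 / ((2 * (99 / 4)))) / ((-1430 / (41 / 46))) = -41 / 26048880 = -0.00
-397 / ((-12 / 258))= 17071 / 2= 8535.50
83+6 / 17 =1417 / 17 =83.35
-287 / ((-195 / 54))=5166 / 65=79.48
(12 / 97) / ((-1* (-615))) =4 / 19885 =0.00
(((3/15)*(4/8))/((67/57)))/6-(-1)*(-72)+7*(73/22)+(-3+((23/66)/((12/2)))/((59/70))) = -404571701/7826940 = -51.69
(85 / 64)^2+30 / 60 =9273 / 4096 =2.26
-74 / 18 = -37 / 9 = -4.11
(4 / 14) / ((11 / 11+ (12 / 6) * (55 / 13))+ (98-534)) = -26 / 38815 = -0.00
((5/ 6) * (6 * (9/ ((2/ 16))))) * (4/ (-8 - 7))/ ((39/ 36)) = -1152/ 13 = -88.62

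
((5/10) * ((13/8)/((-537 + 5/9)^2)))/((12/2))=351/745906688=0.00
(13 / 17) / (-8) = -13 / 136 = -0.10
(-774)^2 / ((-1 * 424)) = -1412.92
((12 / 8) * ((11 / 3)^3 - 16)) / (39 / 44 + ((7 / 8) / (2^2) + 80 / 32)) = 158224 / 11421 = 13.85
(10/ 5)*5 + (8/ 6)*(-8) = -2/ 3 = -0.67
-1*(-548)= 548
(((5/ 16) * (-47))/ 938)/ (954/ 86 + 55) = -10105/ 42652736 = -0.00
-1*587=-587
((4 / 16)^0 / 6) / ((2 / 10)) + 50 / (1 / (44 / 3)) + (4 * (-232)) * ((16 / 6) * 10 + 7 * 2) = -74009 / 2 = -37004.50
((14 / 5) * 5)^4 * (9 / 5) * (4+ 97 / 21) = 2979984 / 5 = 595996.80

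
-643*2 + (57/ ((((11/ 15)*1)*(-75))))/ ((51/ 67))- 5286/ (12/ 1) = -3231101/ 1870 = -1727.86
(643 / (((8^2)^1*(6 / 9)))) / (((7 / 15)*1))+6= 34311 / 896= 38.29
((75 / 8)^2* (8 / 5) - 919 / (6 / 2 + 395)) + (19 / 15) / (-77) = 254299597 / 1838760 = 138.30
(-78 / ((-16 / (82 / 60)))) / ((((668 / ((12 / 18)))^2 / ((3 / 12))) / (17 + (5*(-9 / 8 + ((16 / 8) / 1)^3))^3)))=1232152623 / 18277335040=0.07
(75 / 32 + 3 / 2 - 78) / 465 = -791 / 4960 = -0.16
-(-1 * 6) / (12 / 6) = 3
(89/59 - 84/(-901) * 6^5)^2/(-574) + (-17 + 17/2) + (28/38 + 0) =-14287483831072170/15409519719293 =-927.19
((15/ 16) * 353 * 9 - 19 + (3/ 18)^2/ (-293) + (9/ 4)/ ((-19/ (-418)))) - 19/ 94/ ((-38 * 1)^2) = 113369101417/ 37677456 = 3008.94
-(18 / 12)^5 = -243 / 32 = -7.59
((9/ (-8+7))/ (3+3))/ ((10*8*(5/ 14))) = -21/ 400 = -0.05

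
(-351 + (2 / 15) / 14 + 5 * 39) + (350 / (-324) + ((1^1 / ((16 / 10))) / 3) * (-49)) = -167.28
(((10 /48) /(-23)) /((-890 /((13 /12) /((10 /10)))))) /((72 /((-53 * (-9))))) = 689 /9432576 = 0.00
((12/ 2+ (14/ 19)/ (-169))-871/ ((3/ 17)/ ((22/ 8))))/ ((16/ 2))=-522767023/ 308256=-1695.89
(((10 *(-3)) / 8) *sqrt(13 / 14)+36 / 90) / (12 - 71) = 0.05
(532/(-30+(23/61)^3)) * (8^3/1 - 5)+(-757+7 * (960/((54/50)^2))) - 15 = -6635971398040/1651734909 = -4017.58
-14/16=-7/8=-0.88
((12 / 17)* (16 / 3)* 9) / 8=72 / 17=4.24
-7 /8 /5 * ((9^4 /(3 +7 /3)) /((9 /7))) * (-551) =59046813 /640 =92260.65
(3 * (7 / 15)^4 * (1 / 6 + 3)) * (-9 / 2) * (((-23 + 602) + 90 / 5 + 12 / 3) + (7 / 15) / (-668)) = -274718211047 / 225450000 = -1218.53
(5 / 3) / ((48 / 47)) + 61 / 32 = 1019 / 288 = 3.54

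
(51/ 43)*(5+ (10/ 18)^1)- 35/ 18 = 4.64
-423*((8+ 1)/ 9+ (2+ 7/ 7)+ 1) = -2115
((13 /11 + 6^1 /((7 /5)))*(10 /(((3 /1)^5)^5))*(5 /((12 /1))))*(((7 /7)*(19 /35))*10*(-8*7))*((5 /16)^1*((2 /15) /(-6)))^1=199975 /3523026038063994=0.00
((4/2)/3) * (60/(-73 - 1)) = -20/37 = -0.54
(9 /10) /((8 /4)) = 9 /20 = 0.45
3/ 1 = 3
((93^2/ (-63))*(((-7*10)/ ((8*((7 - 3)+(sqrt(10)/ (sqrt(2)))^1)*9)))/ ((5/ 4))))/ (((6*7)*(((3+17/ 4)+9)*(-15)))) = -7688/ 2027025+1922*sqrt(5)/ 2027025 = -0.00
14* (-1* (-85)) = 1190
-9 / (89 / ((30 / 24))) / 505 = -9 / 35956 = -0.00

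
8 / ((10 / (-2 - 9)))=-44 / 5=-8.80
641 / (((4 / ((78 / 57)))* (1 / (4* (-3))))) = -49998 / 19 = -2631.47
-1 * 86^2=-7396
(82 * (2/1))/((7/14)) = 328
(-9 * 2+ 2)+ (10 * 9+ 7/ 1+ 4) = 85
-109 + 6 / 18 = -326 / 3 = -108.67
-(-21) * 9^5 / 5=1240029 / 5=248005.80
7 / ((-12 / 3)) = -7 / 4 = -1.75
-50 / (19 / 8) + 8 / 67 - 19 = -50835 / 1273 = -39.93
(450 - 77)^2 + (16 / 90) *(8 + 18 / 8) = 6260887 / 45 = 139130.82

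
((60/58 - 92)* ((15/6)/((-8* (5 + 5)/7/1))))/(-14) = -1319/928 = -1.42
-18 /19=-0.95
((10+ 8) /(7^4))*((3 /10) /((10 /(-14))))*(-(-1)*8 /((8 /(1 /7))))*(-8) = 216 /60025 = 0.00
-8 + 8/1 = 0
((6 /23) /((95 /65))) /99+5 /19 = 0.26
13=13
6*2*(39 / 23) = 468 / 23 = 20.35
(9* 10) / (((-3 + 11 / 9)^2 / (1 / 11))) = 2.59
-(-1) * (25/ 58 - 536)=-31063/ 58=-535.57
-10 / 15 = -2 / 3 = -0.67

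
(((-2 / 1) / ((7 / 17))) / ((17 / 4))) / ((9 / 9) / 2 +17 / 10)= -40 / 77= -0.52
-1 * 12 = -12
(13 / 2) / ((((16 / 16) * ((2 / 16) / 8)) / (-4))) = -1664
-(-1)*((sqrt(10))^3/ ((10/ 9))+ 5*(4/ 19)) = 20/ 19+ 9*sqrt(10) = 29.51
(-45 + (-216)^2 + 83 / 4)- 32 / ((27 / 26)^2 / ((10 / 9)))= 46598.78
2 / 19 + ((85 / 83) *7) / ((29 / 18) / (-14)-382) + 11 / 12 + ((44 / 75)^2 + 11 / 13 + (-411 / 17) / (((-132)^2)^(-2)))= -5542297416607910304029011 / 755094318322500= -7339874346.98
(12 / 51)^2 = 16 / 289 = 0.06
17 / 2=8.50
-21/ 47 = -0.45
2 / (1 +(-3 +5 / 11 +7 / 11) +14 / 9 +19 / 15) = 990 / 947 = 1.05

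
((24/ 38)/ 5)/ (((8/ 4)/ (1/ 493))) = 0.00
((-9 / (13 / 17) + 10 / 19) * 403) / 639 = -86087 / 12141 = -7.09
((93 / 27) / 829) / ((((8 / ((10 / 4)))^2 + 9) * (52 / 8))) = 1550 / 46653633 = 0.00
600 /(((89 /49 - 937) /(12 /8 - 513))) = 328.17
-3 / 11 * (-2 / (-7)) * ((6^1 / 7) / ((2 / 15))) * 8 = -2160 / 539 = -4.01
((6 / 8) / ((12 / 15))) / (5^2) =0.04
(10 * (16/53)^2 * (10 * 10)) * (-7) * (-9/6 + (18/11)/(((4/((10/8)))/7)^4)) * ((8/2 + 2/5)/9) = -756288925/67416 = -11218.24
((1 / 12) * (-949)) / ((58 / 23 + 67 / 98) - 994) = 1069523 / 13399506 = 0.08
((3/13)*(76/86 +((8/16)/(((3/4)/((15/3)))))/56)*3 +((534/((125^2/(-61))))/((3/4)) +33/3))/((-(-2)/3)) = 6510278883/489125000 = 13.31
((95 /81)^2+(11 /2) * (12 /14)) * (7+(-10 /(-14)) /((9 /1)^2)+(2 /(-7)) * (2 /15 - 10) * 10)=5582013104 /26040609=214.36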